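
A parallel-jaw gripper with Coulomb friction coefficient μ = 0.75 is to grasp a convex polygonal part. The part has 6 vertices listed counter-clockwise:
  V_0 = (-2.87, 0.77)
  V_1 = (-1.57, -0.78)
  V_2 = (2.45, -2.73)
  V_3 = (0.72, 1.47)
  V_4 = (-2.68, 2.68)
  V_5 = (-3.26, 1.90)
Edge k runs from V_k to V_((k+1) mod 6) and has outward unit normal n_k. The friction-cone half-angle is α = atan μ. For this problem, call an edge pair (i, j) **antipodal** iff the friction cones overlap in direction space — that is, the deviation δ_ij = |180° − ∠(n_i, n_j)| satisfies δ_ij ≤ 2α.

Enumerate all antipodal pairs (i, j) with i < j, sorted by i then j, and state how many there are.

α = atan 0.75 = 36.87°;  2α = 73.74°
n_0 = (-0.7662, -0.6426)
n_1 = (-0.4364, -0.8997)
n_2 = (+0.9246, +0.3809)
n_3 = (+0.3353, +0.9421)
n_4 = (-0.8025, +0.5967)
n_5 = (-0.9453, -0.3262)
  (0,1): δ = 155.86°  ·
  (0,2): δ = 17.60°  ✓
  (0,3): δ = 30.42°  ✓
  (0,4): δ = 103.38°  ·
  (0,5): δ = 159.05°  ·
  (1,2): δ = 41.74°  ✓
  (1,3): δ = 6.29°  ✓
  (1,4): δ = 79.24°  ·
  (1,5): δ = 134.92°  ·
  (2,3): δ = 131.98°  ·
  (2,4): δ = 59.02°  ✓
  (2,5): δ = 3.35°  ✓
  (3,4): δ = 107.04°  ·
  (3,5): δ = 51.37°  ✓
  (4,5): δ = 124.32°  ·
antipodal pairs: 7

count = 7; pairs: (0,2), (0,3), (1,2), (1,3), (2,4), (2,5), (3,5)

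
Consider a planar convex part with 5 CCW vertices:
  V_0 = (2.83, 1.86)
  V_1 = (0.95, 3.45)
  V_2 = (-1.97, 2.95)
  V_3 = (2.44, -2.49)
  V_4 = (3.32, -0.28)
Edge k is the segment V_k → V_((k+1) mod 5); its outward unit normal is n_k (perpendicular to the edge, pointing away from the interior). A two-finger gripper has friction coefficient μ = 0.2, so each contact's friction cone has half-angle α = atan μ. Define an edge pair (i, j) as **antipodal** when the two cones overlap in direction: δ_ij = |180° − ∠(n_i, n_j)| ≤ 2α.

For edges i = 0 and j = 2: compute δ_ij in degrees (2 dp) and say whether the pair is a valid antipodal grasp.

α = atan 0.2 = 11.31°;  2α = 22.62°
edge 0: e_0 = (-1.88, +1.59);  n_0 = (+0.6458, +0.7635)
edge 2: e_2 = (+4.41, -5.44);  n_2 = (-0.7768, -0.6297)
∠(n_0, n_2) = 169.25°
δ = |180° − 169.25°| = 10.75°
10.75° ≤ 2α = 22.62°  →  valid

δ = 10.75°, valid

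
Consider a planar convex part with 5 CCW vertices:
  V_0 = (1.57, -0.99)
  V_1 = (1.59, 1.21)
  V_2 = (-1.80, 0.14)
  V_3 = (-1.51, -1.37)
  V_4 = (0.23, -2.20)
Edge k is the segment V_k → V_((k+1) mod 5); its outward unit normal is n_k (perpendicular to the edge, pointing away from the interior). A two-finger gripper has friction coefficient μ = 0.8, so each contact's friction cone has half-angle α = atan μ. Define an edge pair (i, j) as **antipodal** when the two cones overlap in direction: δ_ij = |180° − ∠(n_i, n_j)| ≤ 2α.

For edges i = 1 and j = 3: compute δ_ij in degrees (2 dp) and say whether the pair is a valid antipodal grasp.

δ = 43.02°, valid

α = atan 0.8 = 38.66°;  2α = 77.32°
edge 1: e_1 = (-3.39, -1.07);  n_1 = (-0.3010, +0.9536)
edge 3: e_3 = (+1.74, -0.83);  n_3 = (-0.4305, -0.9026)
∠(n_1, n_3) = 136.98°
δ = |180° − 136.98°| = 43.02°
43.02° ≤ 2α = 77.32°  →  valid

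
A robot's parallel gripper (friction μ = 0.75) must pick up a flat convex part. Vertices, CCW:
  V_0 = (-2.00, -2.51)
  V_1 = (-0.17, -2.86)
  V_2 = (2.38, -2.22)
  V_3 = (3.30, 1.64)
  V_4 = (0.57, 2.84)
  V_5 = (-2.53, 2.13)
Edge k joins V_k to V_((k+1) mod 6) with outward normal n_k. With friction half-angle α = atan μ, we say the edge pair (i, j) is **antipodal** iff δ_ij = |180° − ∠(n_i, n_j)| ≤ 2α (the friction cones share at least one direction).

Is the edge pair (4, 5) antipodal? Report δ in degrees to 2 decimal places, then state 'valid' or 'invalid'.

α = atan 0.75 = 36.87°;  2α = 73.74°
edge 4: e_4 = (-3.10, -0.71);  n_4 = (-0.2233, +0.9748)
edge 5: e_5 = (+0.53, -4.64);  n_5 = (-0.9935, -0.1135)
∠(n_4, n_5) = 83.62°
δ = |180° − 83.62°| = 96.38°
96.38° > 2α = 73.74°  →  invalid

δ = 96.38°, invalid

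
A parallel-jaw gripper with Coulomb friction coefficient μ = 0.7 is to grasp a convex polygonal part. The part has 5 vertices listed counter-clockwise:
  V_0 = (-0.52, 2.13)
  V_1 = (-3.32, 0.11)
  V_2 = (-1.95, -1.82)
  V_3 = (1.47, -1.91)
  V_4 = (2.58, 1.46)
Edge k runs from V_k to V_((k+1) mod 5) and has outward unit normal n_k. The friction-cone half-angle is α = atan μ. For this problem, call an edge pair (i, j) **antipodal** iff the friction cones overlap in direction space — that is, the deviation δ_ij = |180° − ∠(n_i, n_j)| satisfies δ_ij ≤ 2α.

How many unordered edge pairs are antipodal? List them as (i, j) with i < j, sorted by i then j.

α = atan 0.7 = 34.99°;  2α = 69.98°
n_0 = (-0.5851, +0.8110)
n_1 = (-0.8154, -0.5788)
n_2 = (-0.0263, -0.9997)
n_3 = (+0.9498, -0.3128)
n_4 = (+0.2113, +0.9774)
  (0,1): δ = 90.44°  ·
  (0,2): δ = 37.32°  ✓
  (0,3): δ = 35.96°  ✓
  (0,4): δ = 132.00°  ·
  (1,2): δ = 126.88°  ·
  (1,3): δ = 53.60°  ✓
  (1,4): δ = 42.44°  ✓
  (2,3): δ = 106.72°  ·
  (2,4): δ = 10.69°  ✓
  (3,4): δ = 83.97°  ·
antipodal pairs: 5

count = 5; pairs: (0,2), (0,3), (1,3), (1,4), (2,4)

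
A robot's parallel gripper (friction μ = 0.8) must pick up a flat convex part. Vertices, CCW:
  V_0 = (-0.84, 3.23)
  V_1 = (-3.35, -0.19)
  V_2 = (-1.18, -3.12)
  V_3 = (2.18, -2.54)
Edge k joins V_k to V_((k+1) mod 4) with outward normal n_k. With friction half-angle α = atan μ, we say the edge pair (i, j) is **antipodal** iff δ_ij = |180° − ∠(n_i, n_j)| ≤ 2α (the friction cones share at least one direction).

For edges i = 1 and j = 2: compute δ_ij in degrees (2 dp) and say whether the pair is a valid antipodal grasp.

δ = 116.73°, invalid

α = atan 0.8 = 38.66°;  2α = 77.32°
edge 1: e_1 = (+2.17, -2.93);  n_1 = (-0.8036, -0.5952)
edge 2: e_2 = (+3.36, +0.58);  n_2 = (+0.1701, -0.9854)
∠(n_1, n_2) = 63.27°
δ = |180° − 63.27°| = 116.73°
116.73° > 2α = 77.32°  →  invalid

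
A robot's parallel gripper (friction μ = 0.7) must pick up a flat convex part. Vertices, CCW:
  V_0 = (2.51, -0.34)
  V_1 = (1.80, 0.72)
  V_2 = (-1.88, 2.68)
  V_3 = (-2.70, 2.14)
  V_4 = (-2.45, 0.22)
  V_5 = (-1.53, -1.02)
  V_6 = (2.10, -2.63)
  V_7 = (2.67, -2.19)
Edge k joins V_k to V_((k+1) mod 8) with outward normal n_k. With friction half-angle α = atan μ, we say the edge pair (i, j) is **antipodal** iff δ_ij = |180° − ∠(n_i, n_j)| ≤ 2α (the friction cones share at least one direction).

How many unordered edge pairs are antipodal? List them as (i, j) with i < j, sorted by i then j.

α = atan 0.7 = 34.99°;  2α = 69.98°
n_0 = (+0.8308, +0.5565)
n_1 = (+0.4701, +0.8826)
n_2 = (-0.5500, +0.8352)
n_3 = (-0.9916, -0.1291)
n_4 = (-0.8031, -0.5958)
n_5 = (-0.4054, -0.9141)
n_6 = (+0.6111, -0.7916)
n_7 = (+0.9963, +0.0862)
  (0,1): δ = 151.85°  ·
  (0,2): δ = 90.45°  ·
  (0,3): δ = 26.40°  ✓
  (0,4): δ = 2.76°  ✓
  (0,5): δ = 32.27°  ✓
  (0,6): δ = 93.85°  ·
  (0,7): δ = 151.13°  ·
  (1,2): δ = 118.59°  ·
  (1,3): δ = 54.54°  ✓
  (1,4): δ = 25.39°  ✓
  (1,5): δ = 4.12°  ✓
  (1,6): δ = 65.71°  ✓
  (1,7): δ = 122.98°  ·
  (2,3): δ = 115.95°  ·
  (2,4): δ = 86.79°  ·
  (2,5): δ = 57.28°  ✓
  (2,6): δ = 4.30°  ✓
  (2,7): δ = 61.58°  ✓
  (3,4): δ = 150.85°  ·
  (3,5): δ = 121.34°  ·
  (3,6): δ = 59.75°  ✓
  (3,7): δ = 2.48°  ✓
  (4,5): δ = 150.49°  ·
  (4,6): δ = 88.91°  ·
  (4,7): δ = 31.63°  ✓
  (5,6): δ = 118.42°  ·
  (5,7): δ = 61.14°  ✓
  (6,7): δ = 122.72°  ·
antipodal pairs: 14

count = 14; pairs: (0,3), (0,4), (0,5), (1,3), (1,4), (1,5), (1,6), (2,5), (2,6), (2,7), (3,6), (3,7), (4,7), (5,7)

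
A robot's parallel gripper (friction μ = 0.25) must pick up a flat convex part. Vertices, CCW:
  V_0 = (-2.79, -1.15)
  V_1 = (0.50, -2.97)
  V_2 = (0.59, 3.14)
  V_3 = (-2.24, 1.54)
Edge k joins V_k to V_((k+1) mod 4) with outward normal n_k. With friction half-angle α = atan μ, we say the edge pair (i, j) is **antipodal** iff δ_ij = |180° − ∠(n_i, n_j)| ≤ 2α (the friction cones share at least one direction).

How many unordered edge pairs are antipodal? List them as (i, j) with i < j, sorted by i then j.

α = atan 0.25 = 14.04°;  2α = 28.07°
n_0 = (-0.4841, -0.8750)
n_1 = (+0.9999, -0.0147)
n_2 = (-0.4922, +0.8705)
n_3 = (-0.9797, +0.2003)
  (0,1): δ = 61.89°  ·
  (0,2): δ = 58.43°  ·
  (0,3): δ = 107.40°  ·
  (1,2): δ = 59.67°  ·
  (1,3): δ = 10.71°  ✓
  (2,3): δ = 131.04°  ·
antipodal pairs: 1

count = 1; pairs: (1,3)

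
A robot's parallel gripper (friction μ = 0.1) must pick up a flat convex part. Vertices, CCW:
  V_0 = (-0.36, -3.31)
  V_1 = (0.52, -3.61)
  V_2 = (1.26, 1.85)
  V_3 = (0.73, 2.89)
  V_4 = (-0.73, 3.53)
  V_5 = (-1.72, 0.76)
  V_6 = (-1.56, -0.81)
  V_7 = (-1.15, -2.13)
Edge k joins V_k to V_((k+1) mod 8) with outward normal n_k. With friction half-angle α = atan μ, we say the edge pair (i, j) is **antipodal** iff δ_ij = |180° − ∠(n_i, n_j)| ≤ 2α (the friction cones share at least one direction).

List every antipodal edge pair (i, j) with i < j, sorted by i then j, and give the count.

α = atan 0.1 = 5.71°;  2α = 11.42°
n_0 = (-0.3227, -0.9465)
n_1 = (+0.9909, -0.1343)
n_2 = (+0.8910, +0.4541)
n_3 = (+0.4015, +0.9159)
n_4 = (-0.9417, +0.3366)
n_5 = (-0.9948, -0.1014)
n_6 = (-0.9550, -0.2966)
n_7 = (-0.8310, -0.5563)
  (0,1): δ = 78.89°  ·
  (0,2): δ = 44.17°  ·
  (0,3): δ = 4.85°  ✓
  (0,4): δ = 89.16°  ·
  (0,5): δ = 114.64°  ·
  (0,6): δ = 126.08°  ·
  (0,7): δ = 142.63°  ·
  (1,2): δ = 145.28°  ·
  (1,3): δ = 105.95°  ·
  (1,4): δ = 11.95°  ·
  (1,5): δ = 13.54°  ·
  (1,6): δ = 24.97°  ·
  (1,7): δ = 41.52°  ·
  (2,3): δ = 140.67°  ·
  (2,4): δ = 46.67°  ·
  (2,5): δ = 21.19°  ·
  (2,6): δ = 9.75°  ✓
  (2,7): δ = 6.80°  ✓
  (3,4): δ = 86.00°  ·
  (3,5): δ = 60.51°  ·
  (3,6): δ = 49.07°  ·
  (3,7): δ = 32.53°  ·
  (4,5): δ = 154.51°  ·
  (4,6): δ = 143.08°  ·
  (4,7): δ = 126.53°  ·
  (5,6): δ = 168.56°  ·
  (5,7): δ = 152.02°  ·
  (6,7): δ = 163.45°  ·
antipodal pairs: 3

count = 3; pairs: (0,3), (2,6), (2,7)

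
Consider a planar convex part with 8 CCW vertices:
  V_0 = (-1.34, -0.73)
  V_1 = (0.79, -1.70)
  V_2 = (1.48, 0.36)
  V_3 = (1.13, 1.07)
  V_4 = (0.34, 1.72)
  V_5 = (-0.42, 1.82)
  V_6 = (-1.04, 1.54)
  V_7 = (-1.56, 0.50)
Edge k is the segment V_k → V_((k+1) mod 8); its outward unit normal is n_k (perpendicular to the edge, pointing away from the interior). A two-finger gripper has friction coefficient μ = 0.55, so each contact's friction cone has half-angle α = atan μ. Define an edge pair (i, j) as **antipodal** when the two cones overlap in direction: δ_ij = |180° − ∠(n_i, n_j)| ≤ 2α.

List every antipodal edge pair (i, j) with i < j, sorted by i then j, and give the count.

count = 10; pairs: (0,2), (0,3), (0,4), (0,5), (1,5), (1,6), (1,7), (2,6), (2,7), (3,7)

α = atan 0.55 = 28.81°;  2α = 57.62°
n_0 = (-0.4144, -0.9101)
n_1 = (+0.9482, -0.3176)
n_2 = (+0.8969, +0.4422)
n_3 = (+0.6354, +0.7722)
n_4 = (+0.1305, +0.9915)
n_5 = (-0.4116, +0.9114)
n_6 = (-0.8944, +0.4472)
n_7 = (-0.9844, -0.1761)
  (0,1): δ = 84.03°  ·
  (0,2): δ = 39.27°  ✓
  (0,3): δ = 14.96°  ✓
  (0,4): δ = 16.99°  ✓
  (0,5): δ = 48.79°  ✓
  (0,6): δ = 87.92°  ·
  (0,7): δ = 124.63°  ·
  (1,2): δ = 135.24°  ·
  (1,3): δ = 110.93°  ·
  (1,4): δ = 78.98°  ·
  (1,5): δ = 47.18°  ✓
  (1,6): δ = 8.05°  ✓
  (1,7): δ = 28.66°  ✓
  (2,3): δ = 155.69°  ·
  (2,4): δ = 123.74°  ·
  (2,5): δ = 91.94°  ·
  (2,6): δ = 52.81°  ✓
  (2,7): δ = 16.10°  ✓
  (3,4): δ = 148.05°  ·
  (3,5): δ = 116.25°  ·
  (3,6): δ = 77.12°  ·
  (3,7): δ = 40.41°  ✓
  (4,5): δ = 148.20°  ·
  (4,6): δ = 109.07°  ·
  (4,7): δ = 72.36°  ·
  (5,6): δ = 140.87°  ·
  (5,7): δ = 104.16°  ·
  (6,7): δ = 143.29°  ·
antipodal pairs: 10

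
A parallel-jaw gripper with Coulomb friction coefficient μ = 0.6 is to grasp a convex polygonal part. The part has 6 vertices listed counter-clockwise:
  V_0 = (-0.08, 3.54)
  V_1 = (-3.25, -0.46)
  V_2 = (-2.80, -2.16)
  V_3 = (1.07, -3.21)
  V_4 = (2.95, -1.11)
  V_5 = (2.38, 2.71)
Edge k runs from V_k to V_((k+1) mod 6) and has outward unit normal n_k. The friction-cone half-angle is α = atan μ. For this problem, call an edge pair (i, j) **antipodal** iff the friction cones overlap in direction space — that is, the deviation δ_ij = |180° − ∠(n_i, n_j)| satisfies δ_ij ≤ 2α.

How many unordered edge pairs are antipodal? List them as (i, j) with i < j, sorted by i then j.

count = 6; pairs: (0,3), (0,4), (1,3), (1,4), (1,5), (2,5)

α = atan 0.6 = 30.96°;  2α = 61.93°
n_0 = (-0.7837, +0.6211)
n_1 = (-0.9667, -0.2559)
n_2 = (-0.2619, -0.9651)
n_3 = (+0.7451, -0.6670)
n_4 = (+0.9891, +0.1476)
n_5 = (+0.3197, +0.9475)
  (0,1): δ = 126.78°  ·
  (0,2): δ = 66.78°  ·
  (0,3): δ = 3.44°  ✓
  (0,4): δ = 46.88°  ✓
  (0,5): δ = 109.75°  ·
  (1,2): δ = 120.01°  ·
  (1,3): δ = 56.66°  ✓
  (1,4): δ = 6.34°  ✓
  (1,5): δ = 56.53°  ✓
  (2,3): δ = 116.66°  ·
  (2,4): δ = 66.33°  ·
  (2,5): δ = 3.46°  ✓
  (3,4): δ = 129.68°  ·
  (3,5): δ = 66.81°  ·
  (4,5): δ = 117.13°  ·
antipodal pairs: 6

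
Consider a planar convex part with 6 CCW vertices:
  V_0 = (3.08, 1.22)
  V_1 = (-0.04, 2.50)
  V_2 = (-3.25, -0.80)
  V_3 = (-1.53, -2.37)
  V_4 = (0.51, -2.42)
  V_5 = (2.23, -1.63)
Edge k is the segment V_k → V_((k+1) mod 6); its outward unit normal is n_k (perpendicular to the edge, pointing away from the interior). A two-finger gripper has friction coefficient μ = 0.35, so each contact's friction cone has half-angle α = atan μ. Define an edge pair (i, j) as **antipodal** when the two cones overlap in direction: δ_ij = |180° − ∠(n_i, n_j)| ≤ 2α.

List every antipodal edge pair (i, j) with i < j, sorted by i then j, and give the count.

α = atan 0.35 = 19.29°;  2α = 38.58°
n_0 = (+0.3796, +0.9252)
n_1 = (-0.7168, +0.6973)
n_2 = (-0.6742, -0.7386)
n_3 = (-0.0245, -0.9997)
n_4 = (+0.4174, -0.9087)
n_5 = (+0.9583, -0.2858)
  (0,1): δ = 111.90°  ·
  (0,2): δ = 20.08°  ✓
  (0,3): δ = 20.90°  ✓
  (0,4): δ = 46.98°  ·
  (0,5): δ = 95.70°  ·
  (1,2): δ = 88.18°  ·
  (1,3): δ = 47.20°  ·
  (1,4): δ = 21.12°  ✓
  (1,5): δ = 27.60°  ✓
  (2,3): δ = 139.01°  ·
  (2,4): δ = 112.94°  ·
  (2,5): δ = 64.22°  ·
  (3,4): δ = 153.93°  ·
  (3,5): δ = 105.20°  ·
  (4,5): δ = 131.28°  ·
antipodal pairs: 4

count = 4; pairs: (0,2), (0,3), (1,4), (1,5)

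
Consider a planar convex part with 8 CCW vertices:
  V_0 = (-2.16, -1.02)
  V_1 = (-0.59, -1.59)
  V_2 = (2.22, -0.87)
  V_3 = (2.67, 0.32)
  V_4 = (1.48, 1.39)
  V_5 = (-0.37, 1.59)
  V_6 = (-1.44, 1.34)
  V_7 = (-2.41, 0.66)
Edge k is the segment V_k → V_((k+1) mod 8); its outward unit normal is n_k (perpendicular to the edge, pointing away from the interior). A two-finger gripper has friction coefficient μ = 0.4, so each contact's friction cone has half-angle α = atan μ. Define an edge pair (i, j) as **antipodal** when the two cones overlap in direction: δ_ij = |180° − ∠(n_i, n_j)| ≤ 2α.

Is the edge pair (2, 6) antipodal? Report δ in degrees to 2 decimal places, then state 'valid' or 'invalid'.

δ = 34.25°, valid

α = atan 0.4 = 21.80°;  2α = 43.60°
edge 2: e_2 = (+0.45, +1.19);  n_2 = (+0.9354, -0.3537)
edge 6: e_6 = (-0.97, -0.68);  n_6 = (-0.5740, +0.8188)
∠(n_2, n_6) = 145.75°
δ = |180° − 145.75°| = 34.25°
34.25° ≤ 2α = 43.60°  →  valid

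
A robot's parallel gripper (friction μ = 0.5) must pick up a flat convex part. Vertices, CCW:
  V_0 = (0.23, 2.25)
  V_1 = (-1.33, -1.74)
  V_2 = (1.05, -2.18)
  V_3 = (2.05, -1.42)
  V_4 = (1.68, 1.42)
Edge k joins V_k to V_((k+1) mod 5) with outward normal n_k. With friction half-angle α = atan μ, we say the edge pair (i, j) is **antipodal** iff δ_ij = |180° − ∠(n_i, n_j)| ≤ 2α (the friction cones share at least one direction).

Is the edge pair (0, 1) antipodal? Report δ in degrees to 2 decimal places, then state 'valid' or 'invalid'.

δ = 79.12°, invalid

α = atan 0.5 = 26.57°;  2α = 53.13°
edge 0: e_0 = (-1.56, -3.99);  n_0 = (-0.9313, +0.3641)
edge 1: e_1 = (+2.38, -0.44);  n_1 = (-0.1818, -0.9833)
∠(n_0, n_1) = 100.88°
δ = |180° − 100.88°| = 79.12°
79.12° > 2α = 53.13°  →  invalid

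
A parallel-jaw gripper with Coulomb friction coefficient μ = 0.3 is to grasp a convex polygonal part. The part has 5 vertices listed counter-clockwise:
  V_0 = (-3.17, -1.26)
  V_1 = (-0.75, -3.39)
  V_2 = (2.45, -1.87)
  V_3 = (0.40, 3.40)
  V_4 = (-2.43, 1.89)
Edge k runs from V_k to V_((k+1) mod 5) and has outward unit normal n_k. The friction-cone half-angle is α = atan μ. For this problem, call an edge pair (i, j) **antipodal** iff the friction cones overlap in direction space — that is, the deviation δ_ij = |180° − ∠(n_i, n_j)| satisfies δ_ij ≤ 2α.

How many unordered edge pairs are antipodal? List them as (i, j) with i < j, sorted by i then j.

count = 2; pairs: (0,2), (1,3)

α = atan 0.3 = 16.70°;  2α = 33.40°
n_0 = (-0.6607, -0.7507)
n_1 = (+0.4291, -0.9033)
n_2 = (+0.9320, +0.3625)
n_3 = (-0.4708, +0.8823)
n_4 = (-0.9735, +0.2287)
  (0,1): δ = 113.24°  ·
  (0,2): δ = 27.39°  ✓
  (0,3): δ = 69.44°  ·
  (0,4): δ = 118.13°  ·
  (1,2): δ = 94.15°  ·
  (1,3): δ = 2.68°  ✓
  (1,4): δ = 51.37°  ·
  (2,3): δ = 83.17°  ·
  (2,4): δ = 34.48°  ·
  (3,4): δ = 131.30°  ·
antipodal pairs: 2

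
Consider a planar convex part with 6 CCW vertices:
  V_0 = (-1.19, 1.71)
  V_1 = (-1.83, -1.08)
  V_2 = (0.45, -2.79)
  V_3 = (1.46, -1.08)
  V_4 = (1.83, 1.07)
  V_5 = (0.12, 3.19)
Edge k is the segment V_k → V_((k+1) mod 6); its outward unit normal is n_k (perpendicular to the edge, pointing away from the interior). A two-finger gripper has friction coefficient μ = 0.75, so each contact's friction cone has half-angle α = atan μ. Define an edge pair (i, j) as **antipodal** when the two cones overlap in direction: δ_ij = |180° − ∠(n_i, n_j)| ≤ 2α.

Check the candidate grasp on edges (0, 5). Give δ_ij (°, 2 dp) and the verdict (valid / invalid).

α = atan 0.75 = 36.87°;  2α = 73.74°
edge 0: e_0 = (-0.64, -2.79);  n_0 = (-0.9747, +0.2236)
edge 5: e_5 = (-1.31, -1.48);  n_5 = (-0.7488, +0.6628)
∠(n_0, n_5) = 28.59°
δ = |180° − 28.59°| = 151.41°
151.41° > 2α = 73.74°  →  invalid

δ = 151.41°, invalid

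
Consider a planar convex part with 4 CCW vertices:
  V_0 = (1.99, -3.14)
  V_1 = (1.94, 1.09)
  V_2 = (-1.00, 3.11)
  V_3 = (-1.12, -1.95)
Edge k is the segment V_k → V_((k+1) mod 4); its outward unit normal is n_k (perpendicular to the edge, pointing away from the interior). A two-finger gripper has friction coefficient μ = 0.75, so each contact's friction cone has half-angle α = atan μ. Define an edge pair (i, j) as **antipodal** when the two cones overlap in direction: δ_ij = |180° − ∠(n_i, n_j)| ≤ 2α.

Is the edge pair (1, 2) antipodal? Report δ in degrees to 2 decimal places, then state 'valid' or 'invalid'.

δ = 56.87°, valid

α = atan 0.75 = 36.87°;  2α = 73.74°
edge 1: e_1 = (-2.94, +2.02);  n_1 = (+0.5663, +0.8242)
edge 2: e_2 = (-0.12, -5.06);  n_2 = (-0.9997, +0.0237)
∠(n_1, n_2) = 123.13°
δ = |180° − 123.13°| = 56.87°
56.87° ≤ 2α = 73.74°  →  valid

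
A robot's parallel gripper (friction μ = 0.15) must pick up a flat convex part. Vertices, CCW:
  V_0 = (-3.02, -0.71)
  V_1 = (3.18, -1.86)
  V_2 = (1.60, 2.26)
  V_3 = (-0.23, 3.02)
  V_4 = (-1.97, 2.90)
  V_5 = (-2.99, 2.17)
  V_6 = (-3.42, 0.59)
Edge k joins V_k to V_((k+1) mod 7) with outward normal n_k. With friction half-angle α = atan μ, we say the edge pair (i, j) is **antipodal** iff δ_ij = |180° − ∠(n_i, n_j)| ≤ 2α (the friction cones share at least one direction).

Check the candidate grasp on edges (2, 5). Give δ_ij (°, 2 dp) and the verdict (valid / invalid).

α = atan 0.15 = 8.53°;  2α = 17.06°
edge 2: e_2 = (-1.83, +0.76);  n_2 = (+0.3835, +0.9235)
edge 5: e_5 = (-0.43, -1.58);  n_5 = (-0.9649, +0.2626)
∠(n_2, n_5) = 97.33°
δ = |180° − 97.33°| = 82.67°
82.67° > 2α = 17.06°  →  invalid

δ = 82.67°, invalid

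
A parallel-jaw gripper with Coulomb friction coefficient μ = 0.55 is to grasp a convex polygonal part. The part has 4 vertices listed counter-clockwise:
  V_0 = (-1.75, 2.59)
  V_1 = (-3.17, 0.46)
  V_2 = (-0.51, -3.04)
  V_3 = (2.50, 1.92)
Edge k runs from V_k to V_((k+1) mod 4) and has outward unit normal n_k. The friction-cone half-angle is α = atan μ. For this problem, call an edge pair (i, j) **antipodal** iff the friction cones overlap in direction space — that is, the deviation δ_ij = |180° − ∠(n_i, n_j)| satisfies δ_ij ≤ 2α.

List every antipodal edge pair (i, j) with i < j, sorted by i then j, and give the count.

count = 2; pairs: (0,2), (1,3)

α = atan 0.55 = 28.81°;  2α = 57.62°
n_0 = (-0.8321, +0.5547)
n_1 = (-0.7962, -0.6051)
n_2 = (+0.8549, -0.5188)
n_3 = (+0.1557, +0.9878)
  (0,1): δ = 109.08°  ·
  (0,2): δ = 2.44°  ✓
  (0,3): δ = 114.73°  ·
  (1,2): δ = 68.49°  ·
  (1,3): δ = 43.81°  ✓
  (2,3): δ = 67.71°  ·
antipodal pairs: 2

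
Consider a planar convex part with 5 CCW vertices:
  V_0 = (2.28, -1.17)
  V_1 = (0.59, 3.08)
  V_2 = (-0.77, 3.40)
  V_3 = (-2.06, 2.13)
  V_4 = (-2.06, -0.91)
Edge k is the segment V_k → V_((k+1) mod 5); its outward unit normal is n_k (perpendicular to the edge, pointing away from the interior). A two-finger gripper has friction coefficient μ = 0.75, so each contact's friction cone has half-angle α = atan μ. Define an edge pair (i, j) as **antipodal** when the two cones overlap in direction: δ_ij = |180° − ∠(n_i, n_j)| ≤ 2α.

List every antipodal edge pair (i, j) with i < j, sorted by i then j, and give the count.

α = atan 0.75 = 36.87°;  2α = 73.74°
n_0 = (+0.9292, +0.3695)
n_1 = (+0.2290, +0.9734)
n_2 = (-0.7016, +0.7126)
n_3 = (-1.0000, -0.0000)
n_4 = (-0.0598, -0.9982)
  (0,1): δ = 124.93°  ·
  (0,2): δ = 67.13°  ✓
  (0,3): δ = 21.69°  ✓
  (0,4): δ = 64.89°  ✓
  (1,2): δ = 122.21°  ·
  (1,3): δ = 76.76°  ·
  (1,4): δ = 9.81°  ✓
  (2,3): δ = 134.55°  ·
  (2,4): δ = 47.98°  ✓
  (3,4): δ = 93.43°  ·
antipodal pairs: 5

count = 5; pairs: (0,2), (0,3), (0,4), (1,4), (2,4)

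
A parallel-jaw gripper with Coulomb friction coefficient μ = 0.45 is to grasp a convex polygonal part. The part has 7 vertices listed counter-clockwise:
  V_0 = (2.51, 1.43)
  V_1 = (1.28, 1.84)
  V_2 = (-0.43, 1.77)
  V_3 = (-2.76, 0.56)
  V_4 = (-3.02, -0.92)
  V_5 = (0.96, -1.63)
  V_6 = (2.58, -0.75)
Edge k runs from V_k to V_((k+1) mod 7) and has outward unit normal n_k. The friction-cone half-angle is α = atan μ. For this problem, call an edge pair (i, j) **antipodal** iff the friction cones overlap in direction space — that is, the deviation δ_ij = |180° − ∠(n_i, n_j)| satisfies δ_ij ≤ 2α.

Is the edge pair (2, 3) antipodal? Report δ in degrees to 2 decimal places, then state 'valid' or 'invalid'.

α = atan 0.45 = 24.23°;  2α = 48.46°
edge 2: e_2 = (-2.33, -1.21);  n_2 = (-0.4609, +0.8875)
edge 3: e_3 = (-0.26, -1.48);  n_3 = (-0.9849, +0.1730)
∠(n_2, n_3) = 52.59°
δ = |180° − 52.59°| = 127.41°
127.41° > 2α = 48.46°  →  invalid

δ = 127.41°, invalid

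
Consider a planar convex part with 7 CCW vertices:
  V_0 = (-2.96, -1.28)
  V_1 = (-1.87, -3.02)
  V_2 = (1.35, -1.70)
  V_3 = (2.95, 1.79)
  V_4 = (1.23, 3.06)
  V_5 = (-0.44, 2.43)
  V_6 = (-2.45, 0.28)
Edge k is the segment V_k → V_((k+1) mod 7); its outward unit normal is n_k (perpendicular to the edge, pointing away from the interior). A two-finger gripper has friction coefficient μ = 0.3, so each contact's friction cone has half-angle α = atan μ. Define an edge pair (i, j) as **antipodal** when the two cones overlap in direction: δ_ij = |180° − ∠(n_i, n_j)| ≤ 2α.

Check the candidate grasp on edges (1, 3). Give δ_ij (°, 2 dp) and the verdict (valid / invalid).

α = atan 0.3 = 16.70°;  2α = 33.40°
edge 1: e_1 = (+3.22, +1.32);  n_1 = (+0.3793, -0.9253)
edge 3: e_3 = (-1.72, +1.27);  n_3 = (+0.5940, +0.8045)
∠(n_1, n_3) = 121.27°
δ = |180° − 121.27°| = 58.73°
58.73° > 2α = 33.40°  →  invalid

δ = 58.73°, invalid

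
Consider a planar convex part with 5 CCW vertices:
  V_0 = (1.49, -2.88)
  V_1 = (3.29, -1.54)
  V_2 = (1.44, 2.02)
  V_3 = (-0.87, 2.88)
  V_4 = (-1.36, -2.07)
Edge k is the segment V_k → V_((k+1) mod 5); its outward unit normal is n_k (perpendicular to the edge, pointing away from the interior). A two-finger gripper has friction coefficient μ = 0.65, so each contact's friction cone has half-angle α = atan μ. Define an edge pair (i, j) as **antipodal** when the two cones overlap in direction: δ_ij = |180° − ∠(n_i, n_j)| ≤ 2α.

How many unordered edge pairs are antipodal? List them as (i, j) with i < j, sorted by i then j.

α = atan 0.65 = 33.02°;  2α = 66.05°
n_0 = (+0.5971, -0.8021)
n_1 = (+0.8873, +0.4611)
n_2 = (+0.3489, +0.9372)
n_3 = (-0.9951, +0.0985)
n_4 = (-0.2734, -0.9619)
  (0,1): δ = 99.21°  ·
  (0,2): δ = 57.09°  ✓
  (0,3): δ = 47.68°  ✓
  (0,4): δ = 127.47°  ·
  (1,2): δ = 137.88°  ·
  (1,3): δ = 33.11°  ✓
  (1,4): δ = 46.68°  ✓
  (2,3): δ = 75.23°  ·
  (2,4): δ = 4.55°  ✓
  (3,4): δ = 100.21°  ·
antipodal pairs: 5

count = 5; pairs: (0,2), (0,3), (1,3), (1,4), (2,4)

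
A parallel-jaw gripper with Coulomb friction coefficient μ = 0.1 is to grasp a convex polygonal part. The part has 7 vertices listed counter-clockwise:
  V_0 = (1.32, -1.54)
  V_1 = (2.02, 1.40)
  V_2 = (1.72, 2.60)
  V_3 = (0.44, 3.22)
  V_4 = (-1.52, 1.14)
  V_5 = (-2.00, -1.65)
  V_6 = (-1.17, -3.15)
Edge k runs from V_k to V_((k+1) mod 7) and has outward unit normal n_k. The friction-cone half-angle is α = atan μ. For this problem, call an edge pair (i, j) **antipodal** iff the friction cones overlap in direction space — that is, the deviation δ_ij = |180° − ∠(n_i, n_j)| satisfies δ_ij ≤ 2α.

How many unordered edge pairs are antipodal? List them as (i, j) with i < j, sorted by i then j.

count = 1; pairs: (0,4)

α = atan 0.1 = 5.71°;  2α = 11.42°
n_0 = (+0.9728, -0.2316)
n_1 = (+0.9701, +0.2425)
n_2 = (+0.4359, +0.9000)
n_3 = (-0.7278, +0.6858)
n_4 = (-0.9855, +0.1696)
n_5 = (-0.8750, -0.4842)
n_6 = (+0.5430, -0.8398)
  (0,1): δ = 152.57°  ·
  (0,2): δ = 102.45°  ·
  (0,3): δ = 29.91°  ·
  (0,4): δ = 3.63°  ✓
  (0,5): δ = 42.35°  ·
  (0,6): δ = 136.28°  ·
  (1,2): δ = 129.88°  ·
  (1,3): δ = 57.33°  ·
  (1,4): δ = 23.80°  ·
  (1,5): δ = 14.92°  ·
  (1,6): δ = 108.85°  ·
  (2,3): δ = 107.45°  ·
  (2,4): δ = 73.92°  ·
  (2,5): δ = 35.20°  ·
  (2,6): δ = 58.73°  ·
  (3,4): δ = 146.46°  ·
  (3,5): δ = 107.74°  ·
  (3,6): δ = 13.82°  ·
  (4,5): δ = 141.28°  ·
  (4,6): δ = 47.35°  ·
  (5,6): δ = 86.07°  ·
antipodal pairs: 1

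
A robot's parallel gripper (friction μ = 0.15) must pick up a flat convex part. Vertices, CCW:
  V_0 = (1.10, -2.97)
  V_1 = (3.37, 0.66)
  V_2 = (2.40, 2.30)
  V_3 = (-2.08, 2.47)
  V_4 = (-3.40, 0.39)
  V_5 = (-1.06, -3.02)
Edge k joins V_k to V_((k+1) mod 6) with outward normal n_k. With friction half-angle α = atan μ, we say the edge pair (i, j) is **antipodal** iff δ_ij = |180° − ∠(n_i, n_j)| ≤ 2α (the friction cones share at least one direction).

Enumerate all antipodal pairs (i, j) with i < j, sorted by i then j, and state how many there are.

count = 3; pairs: (0,3), (1,4), (2,5)

α = atan 0.15 = 8.53°;  2α = 17.06°
n_0 = (+0.8479, -0.5302)
n_1 = (+0.8607, +0.5091)
n_2 = (+0.0379, +0.9993)
n_3 = (-0.8443, +0.5358)
n_4 = (-0.8245, -0.5658)
n_5 = (+0.0231, -0.9997)
  (0,1): δ = 117.38°  ·
  (0,2): δ = 60.15°  ·
  (0,3): δ = 0.38°  ✓
  (0,4): δ = 66.48°  ·
  (0,5): δ = 123.35°  ·
  (1,2): δ = 122.78°  ·
  (1,3): δ = 63.00°  ·
  (1,4): δ = 3.86°  ✓
  (1,5): δ = 60.72°  ·
  (2,3): δ = 120.23°  ·
  (2,4): δ = 53.37°  ·
  (2,5): δ = 3.50°  ✓
  (3,4): δ = 113.14°  ·
  (3,5): δ = 56.27°  ·
  (4,5): δ = 123.13°  ·
antipodal pairs: 3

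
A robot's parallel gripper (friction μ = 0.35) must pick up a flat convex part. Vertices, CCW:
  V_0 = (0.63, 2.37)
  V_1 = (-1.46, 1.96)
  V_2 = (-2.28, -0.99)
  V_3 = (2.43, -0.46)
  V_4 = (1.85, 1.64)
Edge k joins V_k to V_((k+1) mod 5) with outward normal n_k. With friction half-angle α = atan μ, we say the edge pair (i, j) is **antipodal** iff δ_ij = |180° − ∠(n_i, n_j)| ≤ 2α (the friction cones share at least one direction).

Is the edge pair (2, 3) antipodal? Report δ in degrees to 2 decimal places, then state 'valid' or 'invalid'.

δ = 80.98°, invalid

α = atan 0.35 = 19.29°;  2α = 38.58°
edge 2: e_2 = (+4.71, +0.53);  n_2 = (+0.1118, -0.9937)
edge 3: e_3 = (-0.58, +2.10);  n_3 = (+0.9639, +0.2662)
∠(n_2, n_3) = 99.02°
δ = |180° − 99.02°| = 80.98°
80.98° > 2α = 38.58°  →  invalid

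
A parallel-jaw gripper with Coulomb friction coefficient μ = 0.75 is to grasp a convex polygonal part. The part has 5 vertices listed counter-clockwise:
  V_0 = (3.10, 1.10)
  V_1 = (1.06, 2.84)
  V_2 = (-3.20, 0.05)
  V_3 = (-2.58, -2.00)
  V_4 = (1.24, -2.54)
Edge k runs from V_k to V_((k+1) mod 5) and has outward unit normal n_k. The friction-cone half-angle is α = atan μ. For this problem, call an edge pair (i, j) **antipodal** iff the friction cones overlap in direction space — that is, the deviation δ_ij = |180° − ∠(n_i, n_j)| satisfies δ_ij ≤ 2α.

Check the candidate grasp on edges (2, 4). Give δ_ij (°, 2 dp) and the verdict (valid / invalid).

δ = 43.89°, valid

α = atan 0.75 = 36.87°;  2α = 73.74°
edge 2: e_2 = (+0.62, -2.05);  n_2 = (-0.9572, -0.2895)
edge 4: e_4 = (+1.86, +3.64);  n_4 = (+0.8905, -0.4550)
∠(n_2, n_4) = 136.11°
δ = |180° − 136.11°| = 43.89°
43.89° ≤ 2α = 73.74°  →  valid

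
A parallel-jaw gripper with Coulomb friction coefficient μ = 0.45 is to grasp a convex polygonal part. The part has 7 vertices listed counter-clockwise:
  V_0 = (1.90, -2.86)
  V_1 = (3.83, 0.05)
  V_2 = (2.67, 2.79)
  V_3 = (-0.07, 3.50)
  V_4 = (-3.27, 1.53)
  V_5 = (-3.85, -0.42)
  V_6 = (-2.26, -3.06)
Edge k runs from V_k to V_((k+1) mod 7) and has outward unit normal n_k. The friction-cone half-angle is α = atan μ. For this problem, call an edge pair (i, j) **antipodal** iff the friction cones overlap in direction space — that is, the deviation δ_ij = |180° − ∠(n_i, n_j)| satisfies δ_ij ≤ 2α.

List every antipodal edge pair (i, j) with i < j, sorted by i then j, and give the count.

count = 7; pairs: (0,3), (0,4), (1,4), (1,5), (2,5), (2,6), (3,6)

α = atan 0.45 = 24.23°;  2α = 48.46°
n_0 = (+0.8334, -0.5527)
n_1 = (+0.9209, +0.3899)
n_2 = (+0.2508, +0.9680)
n_3 = (-0.5242, +0.8516)
n_4 = (-0.9585, +0.2851)
n_5 = (-0.8566, -0.5159)
n_6 = (+0.0480, -0.9988)
  (0,1): δ = 123.50°  ·
  (0,2): δ = 70.97°  ·
  (0,3): δ = 24.83°  ✓
  (0,4): δ = 16.99°  ✓
  (0,5): δ = 64.61°  ·
  (0,6): δ = 126.31°  ·
  (1,2): δ = 127.47°  ·
  (1,3): δ = 81.33°  ·
  (1,4): δ = 39.51°  ✓
  (1,5): δ = 8.11°  ✓
  (1,6): δ = 69.81°  ·
  (2,3): δ = 133.86°  ·
  (2,4): δ = 92.04°  ·
  (2,5): δ = 44.41°  ✓
  (2,6): δ = 17.28°  ✓
  (3,4): δ = 138.18°  ·
  (3,5): δ = 90.56°  ·
  (3,6): δ = 28.87°  ✓
  (4,5): δ = 132.38°  ·
  (4,6): δ = 70.68°  ·
  (5,6): δ = 118.31°  ·
antipodal pairs: 7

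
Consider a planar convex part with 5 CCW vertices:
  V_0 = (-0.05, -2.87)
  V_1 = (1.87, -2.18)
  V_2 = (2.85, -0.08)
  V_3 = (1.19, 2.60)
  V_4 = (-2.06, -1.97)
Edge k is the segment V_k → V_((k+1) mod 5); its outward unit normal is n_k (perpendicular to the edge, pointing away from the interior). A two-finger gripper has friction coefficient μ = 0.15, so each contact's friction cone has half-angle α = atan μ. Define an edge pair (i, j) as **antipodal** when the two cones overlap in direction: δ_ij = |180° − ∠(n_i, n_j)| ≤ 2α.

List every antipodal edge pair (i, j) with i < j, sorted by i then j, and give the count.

α = atan 0.15 = 8.53°;  2α = 17.06°
n_0 = (+0.3382, -0.9411)
n_1 = (+0.9062, -0.4229)
n_2 = (+0.8501, +0.5266)
n_3 = (-0.8149, +0.5796)
n_4 = (-0.4087, -0.9127)
  (0,1): δ = 134.78°  ·
  (0,2): δ = 77.99°  ·
  (0,3): δ = 34.81°  ·
  (0,4): δ = 136.11°  ·
  (1,2): δ = 123.21°  ·
  (1,3): δ = 10.40°  ✓
  (1,4): δ = 90.90°  ·
  (2,3): δ = 67.19°  ·
  (2,4): δ = 34.10°  ·
  (3,4): δ = 78.70°  ·
antipodal pairs: 1

count = 1; pairs: (1,3)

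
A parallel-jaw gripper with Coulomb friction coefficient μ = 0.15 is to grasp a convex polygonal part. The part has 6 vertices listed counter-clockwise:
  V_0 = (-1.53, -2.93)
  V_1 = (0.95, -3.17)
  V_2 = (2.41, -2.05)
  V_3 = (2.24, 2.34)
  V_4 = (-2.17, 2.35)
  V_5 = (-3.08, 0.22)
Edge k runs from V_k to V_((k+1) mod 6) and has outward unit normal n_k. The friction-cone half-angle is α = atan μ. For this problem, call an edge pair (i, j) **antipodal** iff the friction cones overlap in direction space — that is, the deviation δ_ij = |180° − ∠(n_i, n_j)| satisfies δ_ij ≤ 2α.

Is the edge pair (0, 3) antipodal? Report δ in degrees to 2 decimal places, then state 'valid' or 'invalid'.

δ = 5.40°, valid

α = atan 0.15 = 8.53°;  2α = 17.06°
edge 0: e_0 = (+2.48, -0.24);  n_0 = (-0.0963, -0.9954)
edge 3: e_3 = (-4.41, +0.01);  n_3 = (+0.0023, +1.0000)
∠(n_0, n_3) = 174.60°
δ = |180° − 174.60°| = 5.40°
5.40° ≤ 2α = 17.06°  →  valid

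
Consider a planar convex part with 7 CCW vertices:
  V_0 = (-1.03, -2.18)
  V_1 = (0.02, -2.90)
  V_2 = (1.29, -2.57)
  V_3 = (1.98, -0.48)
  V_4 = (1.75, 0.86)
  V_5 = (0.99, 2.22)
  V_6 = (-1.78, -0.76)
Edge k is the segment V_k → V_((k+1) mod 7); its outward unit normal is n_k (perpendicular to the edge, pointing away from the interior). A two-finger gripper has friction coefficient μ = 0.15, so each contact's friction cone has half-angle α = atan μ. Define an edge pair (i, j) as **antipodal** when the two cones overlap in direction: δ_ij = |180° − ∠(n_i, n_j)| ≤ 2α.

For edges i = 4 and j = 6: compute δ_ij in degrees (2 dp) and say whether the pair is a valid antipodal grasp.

δ = 1.36°, valid

α = atan 0.15 = 8.53°;  2α = 17.06°
edge 4: e_4 = (-0.76, +1.36);  n_4 = (+0.8729, +0.4878)
edge 6: e_6 = (+0.75, -1.42);  n_6 = (-0.8842, -0.4670)
∠(n_4, n_6) = 178.64°
δ = |180° − 178.64°| = 1.36°
1.36° ≤ 2α = 17.06°  →  valid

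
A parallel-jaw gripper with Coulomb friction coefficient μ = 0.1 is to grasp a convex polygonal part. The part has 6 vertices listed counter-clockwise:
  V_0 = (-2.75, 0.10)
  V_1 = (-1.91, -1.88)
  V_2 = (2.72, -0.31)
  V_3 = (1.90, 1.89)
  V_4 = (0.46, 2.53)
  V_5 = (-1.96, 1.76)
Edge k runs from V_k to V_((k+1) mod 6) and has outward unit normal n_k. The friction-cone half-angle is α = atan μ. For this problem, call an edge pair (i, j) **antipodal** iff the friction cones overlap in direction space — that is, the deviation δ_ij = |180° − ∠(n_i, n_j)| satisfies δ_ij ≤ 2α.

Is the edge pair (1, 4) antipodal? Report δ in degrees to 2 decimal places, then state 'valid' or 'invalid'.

δ = 1.08°, valid

α = atan 0.1 = 5.71°;  2α = 11.42°
edge 1: e_1 = (+4.63, +1.57);  n_1 = (+0.3211, -0.9470)
edge 4: e_4 = (-2.42, -0.77);  n_4 = (-0.3032, +0.9529)
∠(n_1, n_4) = 178.92°
δ = |180° − 178.92°| = 1.08°
1.08° ≤ 2α = 11.42°  →  valid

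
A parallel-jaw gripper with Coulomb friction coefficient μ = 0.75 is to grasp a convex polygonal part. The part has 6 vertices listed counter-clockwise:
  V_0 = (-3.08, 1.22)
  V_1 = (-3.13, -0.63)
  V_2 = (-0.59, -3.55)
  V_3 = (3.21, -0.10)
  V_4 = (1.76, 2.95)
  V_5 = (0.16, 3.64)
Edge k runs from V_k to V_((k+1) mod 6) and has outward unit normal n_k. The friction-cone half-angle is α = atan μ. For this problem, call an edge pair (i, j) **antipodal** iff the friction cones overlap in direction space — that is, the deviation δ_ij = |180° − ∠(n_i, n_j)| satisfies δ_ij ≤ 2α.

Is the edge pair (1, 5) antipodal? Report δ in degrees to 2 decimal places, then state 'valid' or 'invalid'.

δ = 85.74°, invalid

α = atan 0.75 = 36.87°;  2α = 73.74°
edge 1: e_1 = (+2.54, -2.92);  n_1 = (-0.7545, -0.6563)
edge 5: e_5 = (-3.24, -2.42);  n_5 = (-0.5984, +0.8012)
∠(n_1, n_5) = 94.26°
δ = |180° − 94.26°| = 85.74°
85.74° > 2α = 73.74°  →  invalid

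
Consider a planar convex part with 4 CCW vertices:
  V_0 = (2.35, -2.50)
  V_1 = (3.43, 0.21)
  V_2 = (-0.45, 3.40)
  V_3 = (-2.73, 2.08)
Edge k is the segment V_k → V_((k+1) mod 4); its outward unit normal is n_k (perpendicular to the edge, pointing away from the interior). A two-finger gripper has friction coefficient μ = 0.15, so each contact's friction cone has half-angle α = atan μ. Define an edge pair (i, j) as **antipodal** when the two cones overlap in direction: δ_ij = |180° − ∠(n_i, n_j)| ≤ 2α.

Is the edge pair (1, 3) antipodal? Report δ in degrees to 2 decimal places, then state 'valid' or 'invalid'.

δ = 2.61°, valid

α = atan 0.15 = 8.53°;  2α = 17.06°
edge 1: e_1 = (-3.88, +3.19);  n_1 = (+0.6351, +0.7724)
edge 3: e_3 = (+5.08, -4.58);  n_3 = (-0.6696, -0.7427)
∠(n_1, n_3) = 177.39°
δ = |180° − 177.39°| = 2.61°
2.61° ≤ 2α = 17.06°  →  valid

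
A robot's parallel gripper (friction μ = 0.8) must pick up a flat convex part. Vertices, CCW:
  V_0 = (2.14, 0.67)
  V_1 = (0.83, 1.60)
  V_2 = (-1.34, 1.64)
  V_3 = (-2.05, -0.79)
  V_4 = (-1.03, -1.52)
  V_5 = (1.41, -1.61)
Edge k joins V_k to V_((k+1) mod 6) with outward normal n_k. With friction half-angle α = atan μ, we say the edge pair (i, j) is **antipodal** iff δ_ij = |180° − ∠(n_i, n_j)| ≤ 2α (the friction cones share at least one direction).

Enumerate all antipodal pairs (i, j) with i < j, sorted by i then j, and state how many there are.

count = 9; pairs: (0,2), (0,3), (0,4), (1,3), (1,4), (1,5), (2,4), (2,5), (3,5)

α = atan 0.8 = 38.66°;  2α = 77.32°
n_0 = (+0.5789, +0.8154)
n_1 = (+0.0184, +0.9998)
n_2 = (-0.9599, +0.2805)
n_3 = (-0.5820, -0.8132)
n_4 = (-0.0369, -0.9993)
n_5 = (+0.9524, -0.3049)
  (0,1): δ = 145.68°  ·
  (0,2): δ = 70.92°  ✓
  (0,3): δ = 0.22°  ✓
  (0,4): δ = 33.26°  ✓
  (0,5): δ = 107.62°  ·
  (1,2): δ = 105.23°  ·
  (1,3): δ = 34.53°  ✓
  (1,4): δ = 1.06°  ✓
  (1,5): δ = 73.30°  ✓
  (2,3): δ = 109.30°  ·
  (2,4): δ = 75.83°  ✓
  (2,5): δ = 1.47°  ✓
  (3,4): δ = 146.52°  ·
  (3,5): δ = 72.16°  ✓
  (4,5): δ = 105.64°  ·
antipodal pairs: 9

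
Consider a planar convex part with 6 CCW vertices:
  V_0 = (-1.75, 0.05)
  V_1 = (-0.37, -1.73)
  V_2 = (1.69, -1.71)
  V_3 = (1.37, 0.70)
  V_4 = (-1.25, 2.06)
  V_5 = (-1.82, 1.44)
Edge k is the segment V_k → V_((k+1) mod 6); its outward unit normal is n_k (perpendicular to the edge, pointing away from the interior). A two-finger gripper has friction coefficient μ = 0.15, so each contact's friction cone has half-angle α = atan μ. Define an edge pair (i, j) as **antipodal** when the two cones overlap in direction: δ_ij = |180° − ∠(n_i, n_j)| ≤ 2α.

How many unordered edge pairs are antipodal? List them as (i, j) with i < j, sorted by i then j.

count = 1; pairs: (2,5)

α = atan 0.15 = 8.53°;  2α = 17.06°
n_0 = (-0.7903, -0.6127)
n_1 = (+0.0097, -1.0000)
n_2 = (+0.9913, +0.1316)
n_3 = (+0.4607, +0.8875)
n_4 = (-0.7362, +0.6768)
n_5 = (-0.9987, -0.0503)
  (0,1): δ = 127.23°  ·
  (0,2): δ = 30.22°  ·
  (0,3): δ = 24.78°  ·
  (0,4): δ = 99.62°  ·
  (0,5): δ = 145.10°  ·
  (1,2): δ = 82.99°  ·
  (1,3): δ = 27.99°  ·
  (1,4): δ = 46.85°  ·
  (1,5): δ = 92.33°  ·
  (2,3): δ = 125.00°  ·
  (2,4): δ = 50.16°  ·
  (2,5): δ = 4.68°  ✓
  (3,4): δ = 105.16°  ·
  (3,5): δ = 59.68°  ·
  (4,5): δ = 134.52°  ·
antipodal pairs: 1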